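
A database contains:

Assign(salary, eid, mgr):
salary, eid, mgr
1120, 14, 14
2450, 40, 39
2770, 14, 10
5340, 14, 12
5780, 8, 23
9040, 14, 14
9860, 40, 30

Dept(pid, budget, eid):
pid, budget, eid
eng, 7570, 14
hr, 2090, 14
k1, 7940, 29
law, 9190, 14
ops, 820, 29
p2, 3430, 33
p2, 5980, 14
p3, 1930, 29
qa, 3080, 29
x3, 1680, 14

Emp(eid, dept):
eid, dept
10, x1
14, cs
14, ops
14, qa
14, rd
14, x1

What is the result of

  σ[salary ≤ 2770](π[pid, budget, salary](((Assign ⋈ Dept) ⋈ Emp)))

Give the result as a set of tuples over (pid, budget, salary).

{(eng, 7570, 1120), (eng, 7570, 2770), (hr, 2090, 1120), (hr, 2090, 2770), (law, 9190, 1120), (law, 9190, 2770), (p2, 5980, 1120), (p2, 5980, 2770), (x3, 1680, 1120), (x3, 1680, 2770)}

Assign ⋈ Dept (natural join on eid): {(1120, 14, 14, eng, 7570), (1120, 14, 14, hr, 2090), (1120, 14, 14, law, 9190), (1120, 14, 14, p2, 5980), (1120, 14, 14, x3, 1680), (2770, 14, 10, eng, 7570), (2770, 14, 10, hr, 2090), (2770, 14, 10, law, 9190), (2770, 14, 10, p2, 5980), (2770, 14, 10, x3, 1680), (5340, 14, 12, eng, 7570), (5340, 14, 12, hr, 2090), (5340, 14, 12, law, 9190), (5340, 14, 12, p2, 5980), (5340, 14, 12, x3, 1680), (9040, 14, 14, eng, 7570), (9040, 14, 14, hr, 2090), (9040, 14, 14, law, 9190), (9040, 14, 14, p2, 5980), (9040, 14, 14, x3, 1680)}
(Assign ⋈ Dept) ⋈ Emp (natural join on eid): {(1120, 14, 14, eng, 7570, cs), (1120, 14, 14, eng, 7570, ops), (1120, 14, 14, eng, 7570, qa), (1120, 14, 14, eng, 7570, rd), (1120, 14, 14, eng, 7570, x1), (1120, 14, 14, hr, 2090, cs), (1120, 14, 14, hr, 2090, ops), (1120, 14, 14, hr, 2090, qa), (1120, 14, 14, hr, 2090, rd), (1120, 14, 14, hr, 2090, x1), (1120, 14, 14, law, 9190, cs), (1120, 14, 14, law, 9190, ops), (1120, 14, 14, law, 9190, qa), (1120, 14, 14, law, 9190, rd), (1120, 14, 14, law, 9190, x1), (1120, 14, 14, p2, 5980, cs), (1120, 14, 14, p2, 5980, ops), (1120, 14, 14, p2, 5980, qa), (1120, 14, 14, p2, 5980, rd), (1120, 14, 14, p2, 5980, x1), (1120, 14, 14, x3, 1680, cs), (1120, 14, 14, x3, 1680, ops), (1120, 14, 14, x3, 1680, qa), (1120, 14, 14, x3, 1680, rd), (1120, 14, 14, x3, 1680, x1), (2770, 14, 10, eng, 7570, cs), (2770, 14, 10, eng, 7570, ops), (2770, 14, 10, eng, 7570, qa), (2770, 14, 10, eng, 7570, rd), (2770, 14, 10, eng, 7570, x1), (2770, 14, 10, hr, 2090, cs), (2770, 14, 10, hr, 2090, ops), (2770, 14, 10, hr, 2090, qa), (2770, 14, 10, hr, 2090, rd), (2770, 14, 10, hr, 2090, x1), (2770, 14, 10, law, 9190, cs), (2770, 14, 10, law, 9190, ops), (2770, 14, 10, law, 9190, qa), (2770, 14, 10, law, 9190, rd), (2770, 14, 10, law, 9190, x1), (2770, 14, 10, p2, 5980, cs), (2770, 14, 10, p2, 5980, ops), (2770, 14, 10, p2, 5980, qa), (2770, 14, 10, p2, 5980, rd), (2770, 14, 10, p2, 5980, x1), (2770, 14, 10, x3, 1680, cs), (2770, 14, 10, x3, 1680, ops), (2770, 14, 10, x3, 1680, qa), (2770, 14, 10, x3, 1680, rd), (2770, 14, 10, x3, 1680, x1), (5340, 14, 12, eng, 7570, cs), (5340, 14, 12, eng, 7570, ops), (5340, 14, 12, eng, 7570, qa), (5340, 14, 12, eng, 7570, rd), (5340, 14, 12, eng, 7570, x1), (5340, 14, 12, hr, 2090, cs), (5340, 14, 12, hr, 2090, ops), (5340, 14, 12, hr, 2090, qa), (5340, 14, 12, hr, 2090, rd), (5340, 14, 12, hr, 2090, x1), (5340, 14, 12, law, 9190, cs), (5340, 14, 12, law, 9190, ops), (5340, 14, 12, law, 9190, qa), (5340, 14, 12, law, 9190, rd), (5340, 14, 12, law, 9190, x1), (5340, 14, 12, p2, 5980, cs), (5340, 14, 12, p2, 5980, ops), (5340, 14, 12, p2, 5980, qa), (5340, 14, 12, p2, 5980, rd), (5340, 14, 12, p2, 5980, x1), (5340, 14, 12, x3, 1680, cs), (5340, 14, 12, x3, 1680, ops), (5340, 14, 12, x3, 1680, qa), (5340, 14, 12, x3, 1680, rd), (5340, 14, 12, x3, 1680, x1), (9040, 14, 14, eng, 7570, cs), (9040, 14, 14, eng, 7570, ops), (9040, 14, 14, eng, 7570, qa), (9040, 14, 14, eng, 7570, rd), (9040, 14, 14, eng, 7570, x1), (9040, 14, 14, hr, 2090, cs), (9040, 14, 14, hr, 2090, ops), (9040, 14, 14, hr, 2090, qa), (9040, 14, 14, hr, 2090, rd), (9040, 14, 14, hr, 2090, x1), (9040, 14, 14, law, 9190, cs), (9040, 14, 14, law, 9190, ops), (9040, 14, 14, law, 9190, qa), (9040, 14, 14, law, 9190, rd), (9040, 14, 14, law, 9190, x1), (9040, 14, 14, p2, 5980, cs), (9040, 14, 14, p2, 5980, ops), (9040, 14, 14, p2, 5980, qa), (9040, 14, 14, p2, 5980, rd), (9040, 14, 14, p2, 5980, x1), (9040, 14, 14, x3, 1680, cs), (9040, 14, 14, x3, 1680, ops), (9040, 14, 14, x3, 1680, qa), (9040, 14, 14, x3, 1680, rd), (9040, 14, 14, x3, 1680, x1)}
π_{pid, budget, salary} gives {(eng, 7570, 1120), (eng, 7570, 2770), (eng, 7570, 5340), (eng, 7570, 9040), (hr, 2090, 1120), (hr, 2090, 2770), (hr, 2090, 5340), (hr, 2090, 9040), (law, 9190, 1120), (law, 9190, 2770), (law, 9190, 5340), (law, 9190, 9040), (p2, 5980, 1120), (p2, 5980, 2770), (p2, 5980, 5340), (p2, 5980, 9040), (x3, 1680, 1120), (x3, 1680, 2770), (x3, 1680, 5340), (x3, 1680, 9040)} (80 duplicate(s) eliminated).
Apply σ_{salary ≤ 2770}; surviving tuples: {(eng, 7570, 1120), (eng, 7570, 2770), (hr, 2090, 1120), (hr, 2090, 2770), (law, 9190, 1120), (law, 9190, 2770), (p2, 5980, 1120), (p2, 5980, 2770), (x3, 1680, 1120), (x3, 1680, 2770)}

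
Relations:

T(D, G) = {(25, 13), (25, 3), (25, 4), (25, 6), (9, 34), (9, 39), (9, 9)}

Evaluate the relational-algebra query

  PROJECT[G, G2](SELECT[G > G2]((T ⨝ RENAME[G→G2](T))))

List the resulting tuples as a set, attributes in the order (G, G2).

{(13, 3), (13, 4), (13, 6), (34, 9), (39, 34), (39, 9), (4, 3), (6, 3), (6, 4)}

ρ[G→G2]: schema becomes (D, G2); tuples unchanged.
Natural join on D: {(25, 13, 13), (25, 13, 3), (25, 13, 4), (25, 13, 6), (25, 3, 13), (25, 3, 3), (25, 3, 4), (25, 3, 6), (25, 4, 13), (25, 4, 3), (25, 4, 4), (25, 4, 6), (25, 6, 13), (25, 6, 3), (25, 6, 4), (25, 6, 6), (9, 34, 34), (9, 34, 39), (9, 34, 9), (9, 39, 34), (9, 39, 39), (9, 39, 9), (9, 9, 34), (9, 9, 39), (9, 9, 9)}
σ[G > G2]: keep tuples satisfying G > G2 → {(25, 13, 3), (25, 13, 4), (25, 13, 6), (25, 4, 3), (25, 6, 3), (25, 6, 4), (9, 34, 9), (9, 39, 34), (9, 39, 9)}
π[G, G2]: project onto (G, G2) → {(13, 3), (13, 4), (13, 6), (34, 9), (39, 34), (39, 9), (4, 3), (6, 3), (6, 4)}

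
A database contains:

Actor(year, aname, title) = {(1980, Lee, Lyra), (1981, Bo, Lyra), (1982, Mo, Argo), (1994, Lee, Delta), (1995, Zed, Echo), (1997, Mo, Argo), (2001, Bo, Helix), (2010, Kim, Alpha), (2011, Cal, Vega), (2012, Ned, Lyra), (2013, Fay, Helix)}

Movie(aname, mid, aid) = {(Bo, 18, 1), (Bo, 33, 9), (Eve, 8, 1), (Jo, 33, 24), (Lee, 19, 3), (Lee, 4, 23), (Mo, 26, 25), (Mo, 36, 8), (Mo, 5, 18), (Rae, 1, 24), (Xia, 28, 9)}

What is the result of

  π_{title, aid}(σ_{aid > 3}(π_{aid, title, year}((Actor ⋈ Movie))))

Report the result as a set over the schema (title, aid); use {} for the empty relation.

{(Argo, 18), (Argo, 25), (Argo, 8), (Delta, 23), (Helix, 9), (Lyra, 23), (Lyra, 9)}

Joining Actor and Movie on aname yields {(1980, Lee, Lyra, 19, 3), (1980, Lee, Lyra, 4, 23), (1981, Bo, Lyra, 18, 1), (1981, Bo, Lyra, 33, 9), (1982, Mo, Argo, 26, 25), (1982, Mo, Argo, 36, 8), (1982, Mo, Argo, 5, 18), (1994, Lee, Delta, 19, 3), (1994, Lee, Delta, 4, 23), (1997, Mo, Argo, 26, 25), (1997, Mo, Argo, 36, 8), (1997, Mo, Argo, 5, 18), (2001, Bo, Helix, 18, 1), (2001, Bo, Helix, 33, 9)}.
Keep only column(s) aid, title, year: {(1, Helix, 2001), (1, Lyra, 1981), (18, Argo, 1982), (18, Argo, 1997), (23, Delta, 1994), (23, Lyra, 1980), (25, Argo, 1982), (25, Argo, 1997), (3, Delta, 1994), (3, Lyra, 1980), (8, Argo, 1982), (8, Argo, 1997), (9, Helix, 2001), (9, Lyra, 1981)}
Apply σ_{aid > 3}; surviving tuples: {(18, Argo, 1982), (18, Argo, 1997), (23, Delta, 1994), (23, Lyra, 1980), (25, Argo, 1982), (25, Argo, 1997), (8, Argo, 1982), (8, Argo, 1997), (9, Helix, 2001), (9, Lyra, 1981)}
Keep only column(s) title, aid (3 duplicate(s) eliminated): {(Argo, 18), (Argo, 25), (Argo, 8), (Delta, 23), (Helix, 9), (Lyra, 23), (Lyra, 9)}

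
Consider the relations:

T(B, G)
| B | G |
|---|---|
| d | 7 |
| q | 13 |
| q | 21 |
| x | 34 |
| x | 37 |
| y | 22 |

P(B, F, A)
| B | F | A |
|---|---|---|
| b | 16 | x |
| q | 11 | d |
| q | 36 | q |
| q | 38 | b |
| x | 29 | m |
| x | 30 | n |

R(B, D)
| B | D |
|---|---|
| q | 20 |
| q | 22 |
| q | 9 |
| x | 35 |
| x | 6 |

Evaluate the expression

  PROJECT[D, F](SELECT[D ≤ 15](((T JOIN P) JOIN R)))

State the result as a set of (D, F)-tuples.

{(6, 29), (6, 30), (9, 11), (9, 36), (9, 38)}

Natural join on B: {(q, 13, 11, d), (q, 13, 36, q), (q, 13, 38, b), (q, 21, 11, d), (q, 21, 36, q), (q, 21, 38, b), (x, 34, 29, m), (x, 34, 30, n), (x, 37, 29, m), (x, 37, 30, n)}
Natural join on B: {(q, 13, 11, d, 20), (q, 13, 11, d, 22), (q, 13, 11, d, 9), (q, 13, 36, q, 20), (q, 13, 36, q, 22), (q, 13, 36, q, 9), (q, 13, 38, b, 20), (q, 13, 38, b, 22), (q, 13, 38, b, 9), (q, 21, 11, d, 20), (q, 21, 11, d, 22), (q, 21, 11, d, 9), (q, 21, 36, q, 20), (q, 21, 36, q, 22), (q, 21, 36, q, 9), (q, 21, 38, b, 20), (q, 21, 38, b, 22), (q, 21, 38, b, 9), (x, 34, 29, m, 35), (x, 34, 29, m, 6), (x, 34, 30, n, 35), (x, 34, 30, n, 6), (x, 37, 29, m, 35), (x, 37, 29, m, 6), (x, 37, 30, n, 35), (x, 37, 30, n, 6)}
Apply σ_{D ≤ 15}; surviving tuples: {(q, 13, 11, d, 9), (q, 13, 36, q, 9), (q, 13, 38, b, 9), (q, 21, 11, d, 9), (q, 21, 36, q, 9), (q, 21, 38, b, 9), (x, 34, 29, m, 6), (x, 34, 30, n, 6), (x, 37, 29, m, 6), (x, 37, 30, n, 6)}
π_{D, F} gives {(6, 29), (6, 30), (9, 11), (9, 36), (9, 38)} (5 duplicate(s) eliminated).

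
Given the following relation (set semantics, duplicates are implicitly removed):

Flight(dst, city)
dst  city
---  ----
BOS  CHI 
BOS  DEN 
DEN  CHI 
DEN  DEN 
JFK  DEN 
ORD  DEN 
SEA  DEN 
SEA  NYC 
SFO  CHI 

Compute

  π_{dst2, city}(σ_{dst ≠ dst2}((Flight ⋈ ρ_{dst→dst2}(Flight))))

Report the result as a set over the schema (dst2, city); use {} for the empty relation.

ρ[dst→dst2]: schema becomes (dst2, city); tuples unchanged.
Joining Flight and ρ_{dst→dst2}(Flight) on city yields {(BOS, CHI, BOS), (BOS, CHI, DEN), (BOS, CHI, SFO), (BOS, DEN, BOS), (BOS, DEN, DEN), (BOS, DEN, JFK), (BOS, DEN, ORD), (BOS, DEN, SEA), (DEN, CHI, BOS), (DEN, CHI, DEN), (DEN, CHI, SFO), (DEN, DEN, BOS), (DEN, DEN, DEN), (DEN, DEN, JFK), (DEN, DEN, ORD), (DEN, DEN, SEA), (JFK, DEN, BOS), (JFK, DEN, DEN), (JFK, DEN, JFK), (JFK, DEN, ORD), (JFK, DEN, SEA), (ORD, DEN, BOS), (ORD, DEN, DEN), (ORD, DEN, JFK), (ORD, DEN, ORD), (ORD, DEN, SEA), (SEA, DEN, BOS), (SEA, DEN, DEN), (SEA, DEN, JFK), (SEA, DEN, ORD), (SEA, DEN, SEA), (SEA, NYC, SEA), (SFO, CHI, BOS), (SFO, CHI, DEN), (SFO, CHI, SFO)}.
Filtering on dst ≠ dst2 leaves {(BOS, CHI, DEN), (BOS, CHI, SFO), (BOS, DEN, DEN), (BOS, DEN, JFK), (BOS, DEN, ORD), (BOS, DEN, SEA), (DEN, CHI, BOS), (DEN, CHI, SFO), (DEN, DEN, BOS), (DEN, DEN, JFK), (DEN, DEN, ORD), (DEN, DEN, SEA), (JFK, DEN, BOS), (JFK, DEN, DEN), (JFK, DEN, ORD), (JFK, DEN, SEA), (ORD, DEN, BOS), (ORD, DEN, DEN), (ORD, DEN, JFK), (ORD, DEN, SEA), (SEA, DEN, BOS), (SEA, DEN, DEN), (SEA, DEN, JFK), (SEA, DEN, ORD), (SFO, CHI, BOS), (SFO, CHI, DEN)}.
Keep only column(s) dst2, city (18 duplicate(s) eliminated): {(BOS, CHI), (BOS, DEN), (DEN, CHI), (DEN, DEN), (JFK, DEN), (ORD, DEN), (SEA, DEN), (SFO, CHI)}

{(BOS, CHI), (BOS, DEN), (DEN, CHI), (DEN, DEN), (JFK, DEN), (ORD, DEN), (SEA, DEN), (SFO, CHI)}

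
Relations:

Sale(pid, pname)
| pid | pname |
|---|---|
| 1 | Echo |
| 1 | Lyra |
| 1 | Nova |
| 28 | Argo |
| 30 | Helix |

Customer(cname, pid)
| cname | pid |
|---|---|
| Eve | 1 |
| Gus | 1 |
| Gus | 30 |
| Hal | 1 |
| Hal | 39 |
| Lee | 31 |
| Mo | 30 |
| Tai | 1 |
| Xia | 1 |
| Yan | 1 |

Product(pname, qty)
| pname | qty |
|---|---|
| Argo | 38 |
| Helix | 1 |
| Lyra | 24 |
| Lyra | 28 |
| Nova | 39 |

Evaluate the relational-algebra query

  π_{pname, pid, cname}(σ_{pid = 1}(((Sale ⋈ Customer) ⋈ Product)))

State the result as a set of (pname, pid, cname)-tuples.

Joining Sale and Customer on pid yields {(1, Echo, Eve), (1, Echo, Gus), (1, Echo, Hal), (1, Echo, Tai), (1, Echo, Xia), (1, Echo, Yan), (1, Lyra, Eve), (1, Lyra, Gus), (1, Lyra, Hal), (1, Lyra, Tai), (1, Lyra, Xia), (1, Lyra, Yan), (1, Nova, Eve), (1, Nova, Gus), (1, Nova, Hal), (1, Nova, Tai), (1, Nova, Xia), (1, Nova, Yan), (30, Helix, Gus), (30, Helix, Mo)}.
Joining (Sale ⋈ Customer) and Product on pname yields {(1, Lyra, Eve, 24), (1, Lyra, Eve, 28), (1, Lyra, Gus, 24), (1, Lyra, Gus, 28), (1, Lyra, Hal, 24), (1, Lyra, Hal, 28), (1, Lyra, Tai, 24), (1, Lyra, Tai, 28), (1, Lyra, Xia, 24), (1, Lyra, Xia, 28), (1, Lyra, Yan, 24), (1, Lyra, Yan, 28), (1, Nova, Eve, 39), (1, Nova, Gus, 39), (1, Nova, Hal, 39), (1, Nova, Tai, 39), (1, Nova, Xia, 39), (1, Nova, Yan, 39), (30, Helix, Gus, 1), (30, Helix, Mo, 1)}.
Selection pid = 1: {(1, Lyra, Eve, 24), (1, Lyra, Eve, 28), (1, Lyra, Gus, 24), (1, Lyra, Gus, 28), (1, Lyra, Hal, 24), (1, Lyra, Hal, 28), (1, Lyra, Tai, 24), (1, Lyra, Tai, 28), (1, Lyra, Xia, 24), (1, Lyra, Xia, 28), (1, Lyra, Yan, 24), (1, Lyra, Yan, 28), (1, Nova, Eve, 39), (1, Nova, Gus, 39), (1, Nova, Hal, 39), (1, Nova, Tai, 39), (1, Nova, Xia, 39), (1, Nova, Yan, 39)}
Keep only column(s) pname, pid, cname (6 duplicate(s) eliminated): {(Lyra, 1, Eve), (Lyra, 1, Gus), (Lyra, 1, Hal), (Lyra, 1, Tai), (Lyra, 1, Xia), (Lyra, 1, Yan), (Nova, 1, Eve), (Nova, 1, Gus), (Nova, 1, Hal), (Nova, 1, Tai), (Nova, 1, Xia), (Nova, 1, Yan)}

{(Lyra, 1, Eve), (Lyra, 1, Gus), (Lyra, 1, Hal), (Lyra, 1, Tai), (Lyra, 1, Xia), (Lyra, 1, Yan), (Nova, 1, Eve), (Nova, 1, Gus), (Nova, 1, Hal), (Nova, 1, Tai), (Nova, 1, Xia), (Nova, 1, Yan)}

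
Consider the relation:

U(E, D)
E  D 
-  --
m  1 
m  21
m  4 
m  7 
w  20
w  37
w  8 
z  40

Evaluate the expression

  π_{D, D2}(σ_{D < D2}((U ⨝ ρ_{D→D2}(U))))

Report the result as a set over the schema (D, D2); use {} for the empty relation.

{(1, 21), (1, 4), (1, 7), (20, 37), (4, 21), (4, 7), (7, 21), (8, 20), (8, 37)}

ρ[D→D2]: schema becomes (E, D2); tuples unchanged.
U ⋈ ρ_{D→D2}(U) (natural join on E): {(m, 1, 1), (m, 1, 21), (m, 1, 4), (m, 1, 7), (m, 21, 1), (m, 21, 21), (m, 21, 4), (m, 21, 7), (m, 4, 1), (m, 4, 21), (m, 4, 4), (m, 4, 7), (m, 7, 1), (m, 7, 21), (m, 7, 4), (m, 7, 7), (w, 20, 20), (w, 20, 37), (w, 20, 8), (w, 37, 20), (w, 37, 37), (w, 37, 8), (w, 8, 20), (w, 8, 37), (w, 8, 8), (z, 40, 40)}
Filtering on D < D2 leaves {(m, 1, 21), (m, 1, 4), (m, 1, 7), (m, 4, 21), (m, 4, 7), (m, 7, 21), (w, 20, 37), (w, 8, 20), (w, 8, 37)}.
Projecting to D, D2: {(1, 21), (1, 4), (1, 7), (20, 37), (4, 21), (4, 7), (7, 21), (8, 20), (8, 37)}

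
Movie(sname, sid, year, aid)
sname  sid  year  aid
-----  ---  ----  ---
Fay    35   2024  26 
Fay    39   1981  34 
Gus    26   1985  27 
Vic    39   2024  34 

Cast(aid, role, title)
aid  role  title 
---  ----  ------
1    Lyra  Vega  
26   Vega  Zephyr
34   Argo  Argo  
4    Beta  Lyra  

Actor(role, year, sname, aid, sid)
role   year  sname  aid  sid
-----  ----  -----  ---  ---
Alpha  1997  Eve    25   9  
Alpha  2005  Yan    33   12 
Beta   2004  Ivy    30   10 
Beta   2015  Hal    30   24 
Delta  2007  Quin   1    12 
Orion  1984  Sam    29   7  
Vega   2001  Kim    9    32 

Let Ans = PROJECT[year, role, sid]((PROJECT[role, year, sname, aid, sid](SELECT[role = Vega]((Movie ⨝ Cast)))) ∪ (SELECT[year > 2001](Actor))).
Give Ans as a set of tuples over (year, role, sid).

Natural join on aid: {(Fay, 35, 2024, 26, Vega, Zephyr), (Fay, 39, 1981, 34, Argo, Argo), (Vic, 39, 2024, 34, Argo, Argo)}
Selection role = Vega: {(Fay, 35, 2024, 26, Vega, Zephyr)}
Projecting to role, year, sname, aid, sid: {(Vega, 2024, Fay, 26, 35)}
Selection year > 2001: {(Alpha, 2005, Yan, 33, 12), (Beta, 2004, Ivy, 30, 10), (Beta, 2015, Hal, 30, 24), (Delta, 2007, Quin, 1, 12)}
Taking the union: {(Alpha, 2005, Yan, 33, 12), (Beta, 2004, Ivy, 30, 10), (Beta, 2015, Hal, 30, 24), (Delta, 2007, Quin, 1, 12), (Vega, 2024, Fay, 26, 35)}
Projecting to year, role, sid: {(2004, Beta, 10), (2005, Alpha, 12), (2007, Delta, 12), (2015, Beta, 24), (2024, Vega, 35)}

{(2004, Beta, 10), (2005, Alpha, 12), (2007, Delta, 12), (2015, Beta, 24), (2024, Vega, 35)}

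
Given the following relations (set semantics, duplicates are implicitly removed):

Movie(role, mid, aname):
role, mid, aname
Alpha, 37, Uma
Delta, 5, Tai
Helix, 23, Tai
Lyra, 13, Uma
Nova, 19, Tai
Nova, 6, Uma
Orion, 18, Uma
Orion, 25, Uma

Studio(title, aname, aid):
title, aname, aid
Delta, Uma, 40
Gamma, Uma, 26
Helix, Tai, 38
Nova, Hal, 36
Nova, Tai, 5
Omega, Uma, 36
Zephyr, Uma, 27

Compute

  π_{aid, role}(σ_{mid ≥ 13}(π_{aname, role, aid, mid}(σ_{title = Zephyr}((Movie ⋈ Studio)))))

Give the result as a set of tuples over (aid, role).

Movie ⋈ Studio (natural join on aname): {(Alpha, 37, Uma, Delta, 40), (Alpha, 37, Uma, Gamma, 26), (Alpha, 37, Uma, Omega, 36), (Alpha, 37, Uma, Zephyr, 27), (Delta, 5, Tai, Helix, 38), (Delta, 5, Tai, Nova, 5), (Helix, 23, Tai, Helix, 38), (Helix, 23, Tai, Nova, 5), (Lyra, 13, Uma, Delta, 40), (Lyra, 13, Uma, Gamma, 26), (Lyra, 13, Uma, Omega, 36), (Lyra, 13, Uma, Zephyr, 27), (Nova, 19, Tai, Helix, 38), (Nova, 19, Tai, Nova, 5), (Nova, 6, Uma, Delta, 40), (Nova, 6, Uma, Gamma, 26), (Nova, 6, Uma, Omega, 36), (Nova, 6, Uma, Zephyr, 27), (Orion, 18, Uma, Delta, 40), (Orion, 18, Uma, Gamma, 26), (Orion, 18, Uma, Omega, 36), (Orion, 18, Uma, Zephyr, 27), (Orion, 25, Uma, Delta, 40), (Orion, 25, Uma, Gamma, 26), (Orion, 25, Uma, Omega, 36), (Orion, 25, Uma, Zephyr, 27)}
σ[title = Zephyr]: keep tuples satisfying title = Zephyr → {(Alpha, 37, Uma, Zephyr, 27), (Lyra, 13, Uma, Zephyr, 27), (Nova, 6, Uma, Zephyr, 27), (Orion, 18, Uma, Zephyr, 27), (Orion, 25, Uma, Zephyr, 27)}
π_{aname, role, aid, mid} gives {(Uma, Alpha, 27, 37), (Uma, Lyra, 27, 13), (Uma, Nova, 27, 6), (Uma, Orion, 27, 18), (Uma, Orion, 27, 25)}.
σ[mid ≥ 13]: keep tuples satisfying mid ≥ 13 → {(Uma, Alpha, 27, 37), (Uma, Lyra, 27, 13), (Uma, Orion, 27, 18), (Uma, Orion, 27, 25)}
π_{aid, role} gives {(27, Alpha), (27, Lyra), (27, Orion)} (1 duplicate(s) eliminated).

{(27, Alpha), (27, Lyra), (27, Orion)}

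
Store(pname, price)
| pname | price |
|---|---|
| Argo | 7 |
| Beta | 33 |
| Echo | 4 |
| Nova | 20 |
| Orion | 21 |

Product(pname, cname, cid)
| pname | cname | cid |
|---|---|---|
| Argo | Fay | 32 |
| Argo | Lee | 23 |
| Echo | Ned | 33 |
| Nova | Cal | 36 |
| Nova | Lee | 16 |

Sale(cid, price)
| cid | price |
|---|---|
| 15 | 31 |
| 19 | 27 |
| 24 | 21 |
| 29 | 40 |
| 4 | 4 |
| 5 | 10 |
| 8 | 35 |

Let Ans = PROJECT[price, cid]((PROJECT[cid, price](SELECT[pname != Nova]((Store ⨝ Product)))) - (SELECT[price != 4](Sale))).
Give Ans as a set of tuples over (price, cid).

{(4, 33), (7, 23), (7, 32)}

Store ⋈ Product (natural join on pname): {(Argo, 7, Fay, 32), (Argo, 7, Lee, 23), (Echo, 4, Ned, 33), (Nova, 20, Cal, 36), (Nova, 20, Lee, 16)}
Selection pname != Nova: {(Argo, 7, Fay, 32), (Argo, 7, Lee, 23), (Echo, 4, Ned, 33)}
Projecting to cid, price: {(23, 7), (32, 7), (33, 4)}
Selection price != 4: {(15, 31), (19, 27), (24, 21), (29, 40), (5, 10), (8, 35)}
Taking the difference: {(23, 7), (32, 7), (33, 4)}
Projecting to price, cid: {(4, 33), (7, 23), (7, 32)}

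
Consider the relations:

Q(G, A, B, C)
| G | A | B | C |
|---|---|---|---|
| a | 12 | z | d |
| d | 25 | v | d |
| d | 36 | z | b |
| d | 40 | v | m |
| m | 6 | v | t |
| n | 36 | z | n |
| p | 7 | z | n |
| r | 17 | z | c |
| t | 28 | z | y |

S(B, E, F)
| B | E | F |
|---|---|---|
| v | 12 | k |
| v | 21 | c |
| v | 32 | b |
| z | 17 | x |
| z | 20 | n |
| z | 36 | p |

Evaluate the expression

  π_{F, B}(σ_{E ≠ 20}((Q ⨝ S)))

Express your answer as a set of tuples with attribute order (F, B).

Q ⋈ S (natural join on B): {(a, 12, z, d, 17, x), (a, 12, z, d, 20, n), (a, 12, z, d, 36, p), (d, 25, v, d, 12, k), (d, 25, v, d, 21, c), (d, 25, v, d, 32, b), (d, 36, z, b, 17, x), (d, 36, z, b, 20, n), (d, 36, z, b, 36, p), (d, 40, v, m, 12, k), (d, 40, v, m, 21, c), (d, 40, v, m, 32, b), (m, 6, v, t, 12, k), (m, 6, v, t, 21, c), (m, 6, v, t, 32, b), (n, 36, z, n, 17, x), (n, 36, z, n, 20, n), (n, 36, z, n, 36, p), (p, 7, z, n, 17, x), (p, 7, z, n, 20, n), (p, 7, z, n, 36, p), (r, 17, z, c, 17, x), (r, 17, z, c, 20, n), (r, 17, z, c, 36, p), (t, 28, z, y, 17, x), (t, 28, z, y, 20, n), (t, 28, z, y, 36, p)}
Selection E ≠ 20: {(a, 12, z, d, 17, x), (a, 12, z, d, 36, p), (d, 25, v, d, 12, k), (d, 25, v, d, 21, c), (d, 25, v, d, 32, b), (d, 36, z, b, 17, x), (d, 36, z, b, 36, p), (d, 40, v, m, 12, k), (d, 40, v, m, 21, c), (d, 40, v, m, 32, b), (m, 6, v, t, 12, k), (m, 6, v, t, 21, c), (m, 6, v, t, 32, b), (n, 36, z, n, 17, x), (n, 36, z, n, 36, p), (p, 7, z, n, 17, x), (p, 7, z, n, 36, p), (r, 17, z, c, 17, x), (r, 17, z, c, 36, p), (t, 28, z, y, 17, x), (t, 28, z, y, 36, p)}
Keep only column(s) F, B (16 duplicate(s) eliminated): {(b, v), (c, v), (k, v), (p, z), (x, z)}

{(b, v), (c, v), (k, v), (p, z), (x, z)}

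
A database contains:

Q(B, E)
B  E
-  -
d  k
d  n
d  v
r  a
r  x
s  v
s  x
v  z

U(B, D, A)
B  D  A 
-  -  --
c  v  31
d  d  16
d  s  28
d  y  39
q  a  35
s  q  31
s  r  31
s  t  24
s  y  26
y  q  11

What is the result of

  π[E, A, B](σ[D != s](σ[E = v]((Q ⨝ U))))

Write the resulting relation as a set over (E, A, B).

{(v, 16, d), (v, 24, s), (v, 26, s), (v, 31, s), (v, 39, d)}

Q ⋈ U (natural join on B): {(d, k, d, 16), (d, k, s, 28), (d, k, y, 39), (d, n, d, 16), (d, n, s, 28), (d, n, y, 39), (d, v, d, 16), (d, v, s, 28), (d, v, y, 39), (s, v, q, 31), (s, v, r, 31), (s, v, t, 24), (s, v, y, 26), (s, x, q, 31), (s, x, r, 31), (s, x, t, 24), (s, x, y, 26)}
Apply σ_{E = v}; surviving tuples: {(d, v, d, 16), (d, v, s, 28), (d, v, y, 39), (s, v, q, 31), (s, v, r, 31), (s, v, t, 24), (s, v, y, 26)}
Apply σ_{D != s}; surviving tuples: {(d, v, d, 16), (d, v, y, 39), (s, v, q, 31), (s, v, r, 31), (s, v, t, 24), (s, v, y, 26)}
π[E, A, B]: project onto (E, A, B) (1 duplicate(s) eliminated) → {(v, 16, d), (v, 24, s), (v, 26, s), (v, 31, s), (v, 39, d)}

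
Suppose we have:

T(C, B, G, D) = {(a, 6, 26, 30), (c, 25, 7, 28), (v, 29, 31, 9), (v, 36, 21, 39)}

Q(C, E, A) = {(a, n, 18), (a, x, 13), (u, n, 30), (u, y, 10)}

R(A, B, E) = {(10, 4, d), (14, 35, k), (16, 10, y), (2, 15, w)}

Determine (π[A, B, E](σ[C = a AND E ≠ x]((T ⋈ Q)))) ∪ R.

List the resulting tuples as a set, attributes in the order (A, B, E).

T ⋈ Q (natural join on C): {(a, 6, 26, 30, n, 18), (a, 6, 26, 30, x, 13)}
Filtering on C = a AND E ≠ x leaves {(a, 6, 26, 30, n, 18)}.
π_{A, B, E} gives {(18, 6, n)}.
Taking the union: {(10, 4, d), (14, 35, k), (16, 10, y), (18, 6, n), (2, 15, w)}

{(10, 4, d), (14, 35, k), (16, 10, y), (18, 6, n), (2, 15, w)}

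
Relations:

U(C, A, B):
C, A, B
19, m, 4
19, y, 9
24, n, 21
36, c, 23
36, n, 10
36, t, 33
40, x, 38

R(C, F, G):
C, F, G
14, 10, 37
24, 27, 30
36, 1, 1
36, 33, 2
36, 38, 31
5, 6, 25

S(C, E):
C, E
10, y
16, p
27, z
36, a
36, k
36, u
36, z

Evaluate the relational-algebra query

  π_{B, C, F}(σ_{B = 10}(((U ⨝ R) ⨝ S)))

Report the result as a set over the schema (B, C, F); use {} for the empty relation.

{(10, 36, 1), (10, 36, 33), (10, 36, 38)}

Joining U and R on C yields {(24, n, 21, 27, 30), (36, c, 23, 1, 1), (36, c, 23, 33, 2), (36, c, 23, 38, 31), (36, n, 10, 1, 1), (36, n, 10, 33, 2), (36, n, 10, 38, 31), (36, t, 33, 1, 1), (36, t, 33, 33, 2), (36, t, 33, 38, 31)}.
Joining (U ⨝ R) and S on C yields {(36, c, 23, 1, 1, a), (36, c, 23, 1, 1, k), (36, c, 23, 1, 1, u), (36, c, 23, 1, 1, z), (36, c, 23, 33, 2, a), (36, c, 23, 33, 2, k), (36, c, 23, 33, 2, u), (36, c, 23, 33, 2, z), (36, c, 23, 38, 31, a), (36, c, 23, 38, 31, k), (36, c, 23, 38, 31, u), (36, c, 23, 38, 31, z), (36, n, 10, 1, 1, a), (36, n, 10, 1, 1, k), (36, n, 10, 1, 1, u), (36, n, 10, 1, 1, z), (36, n, 10, 33, 2, a), (36, n, 10, 33, 2, k), (36, n, 10, 33, 2, u), (36, n, 10, 33, 2, z), (36, n, 10, 38, 31, a), (36, n, 10, 38, 31, k), (36, n, 10, 38, 31, u), (36, n, 10, 38, 31, z), (36, t, 33, 1, 1, a), (36, t, 33, 1, 1, k), (36, t, 33, 1, 1, u), (36, t, 33, 1, 1, z), (36, t, 33, 33, 2, a), (36, t, 33, 33, 2, k), (36, t, 33, 33, 2, u), (36, t, 33, 33, 2, z), (36, t, 33, 38, 31, a), (36, t, 33, 38, 31, k), (36, t, 33, 38, 31, u), (36, t, 33, 38, 31, z)}.
Selection B = 10: {(36, n, 10, 1, 1, a), (36, n, 10, 1, 1, k), (36, n, 10, 1, 1, u), (36, n, 10, 1, 1, z), (36, n, 10, 33, 2, a), (36, n, 10, 33, 2, k), (36, n, 10, 33, 2, u), (36, n, 10, 33, 2, z), (36, n, 10, 38, 31, a), (36, n, 10, 38, 31, k), (36, n, 10, 38, 31, u), (36, n, 10, 38, 31, z)}
Keep only column(s) B, C, F (9 duplicate(s) eliminated): {(10, 36, 1), (10, 36, 33), (10, 36, 38)}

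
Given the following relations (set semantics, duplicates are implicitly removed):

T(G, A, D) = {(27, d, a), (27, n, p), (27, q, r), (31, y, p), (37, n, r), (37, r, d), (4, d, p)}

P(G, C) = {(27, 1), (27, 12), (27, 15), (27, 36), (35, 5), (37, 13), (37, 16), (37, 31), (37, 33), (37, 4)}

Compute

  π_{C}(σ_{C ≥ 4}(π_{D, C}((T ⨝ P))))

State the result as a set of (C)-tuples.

{12, 13, 15, 16, 31, 33, 36, 4}

Joining T and P on G yields {(27, d, a, 1), (27, d, a, 12), (27, d, a, 15), (27, d, a, 36), (27, n, p, 1), (27, n, p, 12), (27, n, p, 15), (27, n, p, 36), (27, q, r, 1), (27, q, r, 12), (27, q, r, 15), (27, q, r, 36), (37, n, r, 13), (37, n, r, 16), (37, n, r, 31), (37, n, r, 33), (37, n, r, 4), (37, r, d, 13), (37, r, d, 16), (37, r, d, 31), (37, r, d, 33), (37, r, d, 4)}.
Projecting to D, C: {(a, 1), (a, 12), (a, 15), (a, 36), (d, 13), (d, 16), (d, 31), (d, 33), (d, 4), (p, 1), (p, 12), (p, 15), (p, 36), (r, 1), (r, 12), (r, 13), (r, 15), (r, 16), (r, 31), (r, 33), (r, 36), (r, 4)}
Selection C ≥ 4: {(a, 12), (a, 15), (a, 36), (d, 13), (d, 16), (d, 31), (d, 33), (d, 4), (p, 12), (p, 15), (p, 36), (r, 12), (r, 13), (r, 15), (r, 16), (r, 31), (r, 33), (r, 36), (r, 4)}
Projecting to C (11 duplicate(s) eliminated): {12, 13, 15, 16, 31, 33, 36, 4}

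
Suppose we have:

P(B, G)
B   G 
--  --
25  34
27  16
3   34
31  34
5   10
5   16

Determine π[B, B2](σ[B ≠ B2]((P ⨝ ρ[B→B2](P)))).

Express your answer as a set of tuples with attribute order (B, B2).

ρ[B→B2]: schema becomes (B2, G); tuples unchanged.
P ⋈ ρ[B→B2](P) (natural join on G): {(25, 34, 25), (25, 34, 3), (25, 34, 31), (27, 16, 27), (27, 16, 5), (3, 34, 25), (3, 34, 3), (3, 34, 31), (31, 34, 25), (31, 34, 3), (31, 34, 31), (5, 10, 5), (5, 16, 27), (5, 16, 5)}
σ[B ≠ B2]: keep tuples satisfying B ≠ B2 → {(25, 34, 3), (25, 34, 31), (27, 16, 5), (3, 34, 25), (3, 34, 31), (31, 34, 25), (31, 34, 3), (5, 16, 27)}
Projecting to B, B2: {(25, 3), (25, 31), (27, 5), (3, 25), (3, 31), (31, 25), (31, 3), (5, 27)}

{(25, 3), (25, 31), (27, 5), (3, 25), (3, 31), (31, 25), (31, 3), (5, 27)}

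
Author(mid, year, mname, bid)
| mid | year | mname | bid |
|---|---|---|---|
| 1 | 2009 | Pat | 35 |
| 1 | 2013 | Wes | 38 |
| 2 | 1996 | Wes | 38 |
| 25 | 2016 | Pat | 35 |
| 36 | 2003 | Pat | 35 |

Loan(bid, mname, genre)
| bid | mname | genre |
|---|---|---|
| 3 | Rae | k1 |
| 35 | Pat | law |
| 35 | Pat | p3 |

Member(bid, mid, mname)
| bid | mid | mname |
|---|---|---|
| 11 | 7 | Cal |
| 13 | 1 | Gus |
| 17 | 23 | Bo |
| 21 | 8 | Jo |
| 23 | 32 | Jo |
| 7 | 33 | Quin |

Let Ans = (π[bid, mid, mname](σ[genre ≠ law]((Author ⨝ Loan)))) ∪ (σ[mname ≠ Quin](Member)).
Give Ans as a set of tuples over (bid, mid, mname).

{(11, 7, Cal), (13, 1, Gus), (17, 23, Bo), (21, 8, Jo), (23, 32, Jo), (35, 1, Pat), (35, 25, Pat), (35, 36, Pat)}

Author ⋈ Loan (natural join on mname, bid): {(1, 2009, Pat, 35, law), (1, 2009, Pat, 35, p3), (25, 2016, Pat, 35, law), (25, 2016, Pat, 35, p3), (36, 2003, Pat, 35, law), (36, 2003, Pat, 35, p3)}
σ[genre ≠ law]: keep tuples satisfying genre ≠ law → {(1, 2009, Pat, 35, p3), (25, 2016, Pat, 35, p3), (36, 2003, Pat, 35, p3)}
Projecting to bid, mid, mname: {(35, 1, Pat), (35, 25, Pat), (35, 36, Pat)}
σ[mname ≠ Quin]: keep tuples satisfying mname ≠ Quin → {(11, 7, Cal), (13, 1, Gus), (17, 23, Bo), (21, 8, Jo), (23, 32, Jo)}
Union: {(35, 1, Pat), (35, 25, Pat), (35, 36, Pat)} with {(11, 7, Cal), (13, 1, Gus), (17, 23, Bo), (21, 8, Jo), (23, 32, Jo)} → {(11, 7, Cal), (13, 1, Gus), (17, 23, Bo), (21, 8, Jo), (23, 32, Jo), (35, 1, Pat), (35, 25, Pat), (35, 36, Pat)}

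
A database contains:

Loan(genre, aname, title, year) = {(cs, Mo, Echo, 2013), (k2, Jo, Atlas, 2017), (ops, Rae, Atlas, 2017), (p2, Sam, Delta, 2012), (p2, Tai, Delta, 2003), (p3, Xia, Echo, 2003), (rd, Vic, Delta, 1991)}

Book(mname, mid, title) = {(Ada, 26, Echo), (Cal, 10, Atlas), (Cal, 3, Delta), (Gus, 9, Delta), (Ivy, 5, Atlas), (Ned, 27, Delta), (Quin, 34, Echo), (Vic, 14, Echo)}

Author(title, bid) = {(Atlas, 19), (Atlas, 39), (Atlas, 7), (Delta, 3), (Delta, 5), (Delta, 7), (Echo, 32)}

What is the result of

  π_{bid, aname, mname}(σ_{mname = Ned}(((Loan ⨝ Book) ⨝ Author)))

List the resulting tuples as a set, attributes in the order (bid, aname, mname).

{(3, Sam, Ned), (3, Tai, Ned), (3, Vic, Ned), (5, Sam, Ned), (5, Tai, Ned), (5, Vic, Ned), (7, Sam, Ned), (7, Tai, Ned), (7, Vic, Ned)}

Natural join on title: {(cs, Mo, Echo, 2013, Ada, 26), (cs, Mo, Echo, 2013, Quin, 34), (cs, Mo, Echo, 2013, Vic, 14), (k2, Jo, Atlas, 2017, Cal, 10), (k2, Jo, Atlas, 2017, Ivy, 5), (ops, Rae, Atlas, 2017, Cal, 10), (ops, Rae, Atlas, 2017, Ivy, 5), (p2, Sam, Delta, 2012, Cal, 3), (p2, Sam, Delta, 2012, Gus, 9), (p2, Sam, Delta, 2012, Ned, 27), (p2, Tai, Delta, 2003, Cal, 3), (p2, Tai, Delta, 2003, Gus, 9), (p2, Tai, Delta, 2003, Ned, 27), (p3, Xia, Echo, 2003, Ada, 26), (p3, Xia, Echo, 2003, Quin, 34), (p3, Xia, Echo, 2003, Vic, 14), (rd, Vic, Delta, 1991, Cal, 3), (rd, Vic, Delta, 1991, Gus, 9), (rd, Vic, Delta, 1991, Ned, 27)}
Natural join on title: {(cs, Mo, Echo, 2013, Ada, 26, 32), (cs, Mo, Echo, 2013, Quin, 34, 32), (cs, Mo, Echo, 2013, Vic, 14, 32), (k2, Jo, Atlas, 2017, Cal, 10, 19), (k2, Jo, Atlas, 2017, Cal, 10, 39), (k2, Jo, Atlas, 2017, Cal, 10, 7), (k2, Jo, Atlas, 2017, Ivy, 5, 19), (k2, Jo, Atlas, 2017, Ivy, 5, 39), (k2, Jo, Atlas, 2017, Ivy, 5, 7), (ops, Rae, Atlas, 2017, Cal, 10, 19), (ops, Rae, Atlas, 2017, Cal, 10, 39), (ops, Rae, Atlas, 2017, Cal, 10, 7), (ops, Rae, Atlas, 2017, Ivy, 5, 19), (ops, Rae, Atlas, 2017, Ivy, 5, 39), (ops, Rae, Atlas, 2017, Ivy, 5, 7), (p2, Sam, Delta, 2012, Cal, 3, 3), (p2, Sam, Delta, 2012, Cal, 3, 5), (p2, Sam, Delta, 2012, Cal, 3, 7), (p2, Sam, Delta, 2012, Gus, 9, 3), (p2, Sam, Delta, 2012, Gus, 9, 5), (p2, Sam, Delta, 2012, Gus, 9, 7), (p2, Sam, Delta, 2012, Ned, 27, 3), (p2, Sam, Delta, 2012, Ned, 27, 5), (p2, Sam, Delta, 2012, Ned, 27, 7), (p2, Tai, Delta, 2003, Cal, 3, 3), (p2, Tai, Delta, 2003, Cal, 3, 5), (p2, Tai, Delta, 2003, Cal, 3, 7), (p2, Tai, Delta, 2003, Gus, 9, 3), (p2, Tai, Delta, 2003, Gus, 9, 5), (p2, Tai, Delta, 2003, Gus, 9, 7), (p2, Tai, Delta, 2003, Ned, 27, 3), (p2, Tai, Delta, 2003, Ned, 27, 5), (p2, Tai, Delta, 2003, Ned, 27, 7), (p3, Xia, Echo, 2003, Ada, 26, 32), (p3, Xia, Echo, 2003, Quin, 34, 32), (p3, Xia, Echo, 2003, Vic, 14, 32), (rd, Vic, Delta, 1991, Cal, 3, 3), (rd, Vic, Delta, 1991, Cal, 3, 5), (rd, Vic, Delta, 1991, Cal, 3, 7), (rd, Vic, Delta, 1991, Gus, 9, 3), (rd, Vic, Delta, 1991, Gus, 9, 5), (rd, Vic, Delta, 1991, Gus, 9, 7), (rd, Vic, Delta, 1991, Ned, 27, 3), (rd, Vic, Delta, 1991, Ned, 27, 5), (rd, Vic, Delta, 1991, Ned, 27, 7)}
Filtering on mname = Ned leaves {(p2, Sam, Delta, 2012, Ned, 27, 3), (p2, Sam, Delta, 2012, Ned, 27, 5), (p2, Sam, Delta, 2012, Ned, 27, 7), (p2, Tai, Delta, 2003, Ned, 27, 3), (p2, Tai, Delta, 2003, Ned, 27, 5), (p2, Tai, Delta, 2003, Ned, 27, 7), (rd, Vic, Delta, 1991, Ned, 27, 3), (rd, Vic, Delta, 1991, Ned, 27, 5), (rd, Vic, Delta, 1991, Ned, 27, 7)}.
Keep only column(s) bid, aname, mname: {(3, Sam, Ned), (3, Tai, Ned), (3, Vic, Ned), (5, Sam, Ned), (5, Tai, Ned), (5, Vic, Ned), (7, Sam, Ned), (7, Tai, Ned), (7, Vic, Ned)}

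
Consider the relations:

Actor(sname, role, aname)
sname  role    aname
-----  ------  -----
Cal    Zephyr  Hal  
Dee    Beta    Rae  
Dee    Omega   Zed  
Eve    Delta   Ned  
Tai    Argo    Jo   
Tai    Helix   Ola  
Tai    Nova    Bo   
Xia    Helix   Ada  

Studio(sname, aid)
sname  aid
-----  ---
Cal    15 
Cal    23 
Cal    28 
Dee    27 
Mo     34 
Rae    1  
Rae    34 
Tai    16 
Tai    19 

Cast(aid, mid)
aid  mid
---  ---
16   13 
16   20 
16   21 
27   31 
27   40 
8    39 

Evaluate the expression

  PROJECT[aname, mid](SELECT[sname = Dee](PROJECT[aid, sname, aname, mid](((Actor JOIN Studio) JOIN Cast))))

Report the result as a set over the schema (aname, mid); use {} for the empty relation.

Joining Actor and Studio on sname yields {(Cal, Zephyr, Hal, 15), (Cal, Zephyr, Hal, 23), (Cal, Zephyr, Hal, 28), (Dee, Beta, Rae, 27), (Dee, Omega, Zed, 27), (Tai, Argo, Jo, 16), (Tai, Argo, Jo, 19), (Tai, Helix, Ola, 16), (Tai, Helix, Ola, 19), (Tai, Nova, Bo, 16), (Tai, Nova, Bo, 19)}.
Joining (Actor JOIN Studio) and Cast on aid yields {(Dee, Beta, Rae, 27, 31), (Dee, Beta, Rae, 27, 40), (Dee, Omega, Zed, 27, 31), (Dee, Omega, Zed, 27, 40), (Tai, Argo, Jo, 16, 13), (Tai, Argo, Jo, 16, 20), (Tai, Argo, Jo, 16, 21), (Tai, Helix, Ola, 16, 13), (Tai, Helix, Ola, 16, 20), (Tai, Helix, Ola, 16, 21), (Tai, Nova, Bo, 16, 13), (Tai, Nova, Bo, 16, 20), (Tai, Nova, Bo, 16, 21)}.
π_{aid, sname, aname, mid} gives {(16, Tai, Bo, 13), (16, Tai, Bo, 20), (16, Tai, Bo, 21), (16, Tai, Jo, 13), (16, Tai, Jo, 20), (16, Tai, Jo, 21), (16, Tai, Ola, 13), (16, Tai, Ola, 20), (16, Tai, Ola, 21), (27, Dee, Rae, 31), (27, Dee, Rae, 40), (27, Dee, Zed, 31), (27, Dee, Zed, 40)}.
Selection sname = Dee: {(27, Dee, Rae, 31), (27, Dee, Rae, 40), (27, Dee, Zed, 31), (27, Dee, Zed, 40)}
π_{aname, mid} gives {(Rae, 31), (Rae, 40), (Zed, 31), (Zed, 40)}.

{(Rae, 31), (Rae, 40), (Zed, 31), (Zed, 40)}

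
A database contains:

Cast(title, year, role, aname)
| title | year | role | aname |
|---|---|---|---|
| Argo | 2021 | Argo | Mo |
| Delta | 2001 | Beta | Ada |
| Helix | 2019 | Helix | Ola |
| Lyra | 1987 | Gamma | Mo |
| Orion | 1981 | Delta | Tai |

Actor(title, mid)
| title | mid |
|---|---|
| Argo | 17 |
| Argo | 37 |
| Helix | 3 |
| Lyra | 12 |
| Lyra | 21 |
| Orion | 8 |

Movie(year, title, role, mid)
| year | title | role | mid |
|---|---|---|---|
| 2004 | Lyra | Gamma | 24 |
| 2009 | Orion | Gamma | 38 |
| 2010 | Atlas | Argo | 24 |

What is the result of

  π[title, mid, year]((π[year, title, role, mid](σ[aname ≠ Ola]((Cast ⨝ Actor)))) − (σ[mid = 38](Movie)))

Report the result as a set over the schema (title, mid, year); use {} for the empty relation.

{(Argo, 17, 2021), (Argo, 37, 2021), (Lyra, 12, 1987), (Lyra, 21, 1987), (Orion, 8, 1981)}

Cast ⋈ Actor (natural join on title): {(Argo, 2021, Argo, Mo, 17), (Argo, 2021, Argo, Mo, 37), (Helix, 2019, Helix, Ola, 3), (Lyra, 1987, Gamma, Mo, 12), (Lyra, 1987, Gamma, Mo, 21), (Orion, 1981, Delta, Tai, 8)}
Filtering on aname ≠ Ola leaves {(Argo, 2021, Argo, Mo, 17), (Argo, 2021, Argo, Mo, 37), (Lyra, 1987, Gamma, Mo, 12), (Lyra, 1987, Gamma, Mo, 21), (Orion, 1981, Delta, Tai, 8)}.
Projecting to year, title, role, mid: {(1981, Orion, Delta, 8), (1987, Lyra, Gamma, 12), (1987, Lyra, Gamma, 21), (2021, Argo, Argo, 17), (2021, Argo, Argo, 37)}
Filtering on mid = 38 leaves {(2009, Orion, Gamma, 38)}.
Taking the difference: {(1981, Orion, Delta, 8), (1987, Lyra, Gamma, 12), (1987, Lyra, Gamma, 21), (2021, Argo, Argo, 17), (2021, Argo, Argo, 37)}
Projecting to title, mid, year: {(Argo, 17, 2021), (Argo, 37, 2021), (Lyra, 12, 1987), (Lyra, 21, 1987), (Orion, 8, 1981)}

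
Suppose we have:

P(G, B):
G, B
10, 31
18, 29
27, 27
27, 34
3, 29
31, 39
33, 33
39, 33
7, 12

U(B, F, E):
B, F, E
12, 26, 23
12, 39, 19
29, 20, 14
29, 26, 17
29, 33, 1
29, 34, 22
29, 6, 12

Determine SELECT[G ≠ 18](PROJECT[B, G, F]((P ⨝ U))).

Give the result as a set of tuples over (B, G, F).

{(12, 7, 26), (12, 7, 39), (29, 3, 20), (29, 3, 26), (29, 3, 33), (29, 3, 34), (29, 3, 6)}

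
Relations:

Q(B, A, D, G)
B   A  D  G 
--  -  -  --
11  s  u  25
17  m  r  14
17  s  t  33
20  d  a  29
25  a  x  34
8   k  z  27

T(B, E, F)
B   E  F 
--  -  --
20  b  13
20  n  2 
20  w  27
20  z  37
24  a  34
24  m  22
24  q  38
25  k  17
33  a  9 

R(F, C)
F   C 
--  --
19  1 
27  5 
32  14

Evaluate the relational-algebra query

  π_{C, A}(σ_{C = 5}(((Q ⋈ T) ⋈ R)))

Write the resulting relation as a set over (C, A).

{(5, d)}

Q ⋈ T (natural join on B): {(20, d, a, 29, b, 13), (20, d, a, 29, n, 2), (20, d, a, 29, w, 27), (20, d, a, 29, z, 37), (25, a, x, 34, k, 17)}
(Q ⋈ T) ⋈ R (natural join on F): {(20, d, a, 29, w, 27, 5)}
Apply σ_{C = 5}; surviving tuples: {(20, d, a, 29, w, 27, 5)}
π[C, A]: project onto (C, A) → {(5, d)}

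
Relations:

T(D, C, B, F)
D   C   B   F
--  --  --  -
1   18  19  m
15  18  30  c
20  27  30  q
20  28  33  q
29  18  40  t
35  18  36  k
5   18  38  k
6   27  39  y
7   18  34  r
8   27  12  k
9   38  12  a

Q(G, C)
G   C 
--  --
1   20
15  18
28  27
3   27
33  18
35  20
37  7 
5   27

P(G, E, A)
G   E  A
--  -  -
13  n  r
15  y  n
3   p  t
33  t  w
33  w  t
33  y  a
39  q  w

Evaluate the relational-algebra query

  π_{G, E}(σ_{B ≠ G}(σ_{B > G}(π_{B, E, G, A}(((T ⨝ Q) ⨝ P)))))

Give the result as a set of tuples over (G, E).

Joining T and Q on C yields {(1, 18, 19, m, 15), (1, 18, 19, m, 33), (15, 18, 30, c, 15), (15, 18, 30, c, 33), (20, 27, 30, q, 28), (20, 27, 30, q, 3), (20, 27, 30, q, 5), (29, 18, 40, t, 15), (29, 18, 40, t, 33), (35, 18, 36, k, 15), (35, 18, 36, k, 33), (5, 18, 38, k, 15), (5, 18, 38, k, 33), (6, 27, 39, y, 28), (6, 27, 39, y, 3), (6, 27, 39, y, 5), (7, 18, 34, r, 15), (7, 18, 34, r, 33), (8, 27, 12, k, 28), (8, 27, 12, k, 3), (8, 27, 12, k, 5)}.
Joining (T ⨝ Q) and P on G yields {(1, 18, 19, m, 15, y, n), (1, 18, 19, m, 33, t, w), (1, 18, 19, m, 33, w, t), (1, 18, 19, m, 33, y, a), (15, 18, 30, c, 15, y, n), (15, 18, 30, c, 33, t, w), (15, 18, 30, c, 33, w, t), (15, 18, 30, c, 33, y, a), (20, 27, 30, q, 3, p, t), (29, 18, 40, t, 15, y, n), (29, 18, 40, t, 33, t, w), (29, 18, 40, t, 33, w, t), (29, 18, 40, t, 33, y, a), (35, 18, 36, k, 15, y, n), (35, 18, 36, k, 33, t, w), (35, 18, 36, k, 33, w, t), (35, 18, 36, k, 33, y, a), (5, 18, 38, k, 15, y, n), (5, 18, 38, k, 33, t, w), (5, 18, 38, k, 33, w, t), (5, 18, 38, k, 33, y, a), (6, 27, 39, y, 3, p, t), (7, 18, 34, r, 15, y, n), (7, 18, 34, r, 33, t, w), (7, 18, 34, r, 33, w, t), (7, 18, 34, r, 33, y, a), (8, 27, 12, k, 3, p, t)}.
Projecting to B, E, G, A: {(12, p, 3, t), (19, t, 33, w), (19, w, 33, t), (19, y, 15, n), (19, y, 33, a), (30, p, 3, t), (30, t, 33, w), (30, w, 33, t), (30, y, 15, n), (30, y, 33, a), (34, t, 33, w), (34, w, 33, t), (34, y, 15, n), (34, y, 33, a), (36, t, 33, w), (36, w, 33, t), (36, y, 15, n), (36, y, 33, a), (38, t, 33, w), (38, w, 33, t), (38, y, 15, n), (38, y, 33, a), (39, p, 3, t), (40, t, 33, w), (40, w, 33, t), (40, y, 15, n), (40, y, 33, a)}
σ[B > G]: keep tuples satisfying B > G → {(12, p, 3, t), (19, y, 15, n), (30, p, 3, t), (30, y, 15, n), (34, t, 33, w), (34, w, 33, t), (34, y, 15, n), (34, y, 33, a), (36, t, 33, w), (36, w, 33, t), (36, y, 15, n), (36, y, 33, a), (38, t, 33, w), (38, w, 33, t), (38, y, 15, n), (38, y, 33, a), (39, p, 3, t), (40, t, 33, w), (40, w, 33, t), (40, y, 15, n), (40, y, 33, a)}
σ[B ≠ G]: keep tuples satisfying B ≠ G → {(12, p, 3, t), (19, y, 15, n), (30, p, 3, t), (30, y, 15, n), (34, t, 33, w), (34, w, 33, t), (34, y, 15, n), (34, y, 33, a), (36, t, 33, w), (36, w, 33, t), (36, y, 15, n), (36, y, 33, a), (38, t, 33, w), (38, w, 33, t), (38, y, 15, n), (38, y, 33, a), (39, p, 3, t), (40, t, 33, w), (40, w, 33, t), (40, y, 15, n), (40, y, 33, a)}
Projecting to G, E (16 duplicate(s) eliminated): {(15, y), (3, p), (33, t), (33, w), (33, y)}

{(15, y), (3, p), (33, t), (33, w), (33, y)}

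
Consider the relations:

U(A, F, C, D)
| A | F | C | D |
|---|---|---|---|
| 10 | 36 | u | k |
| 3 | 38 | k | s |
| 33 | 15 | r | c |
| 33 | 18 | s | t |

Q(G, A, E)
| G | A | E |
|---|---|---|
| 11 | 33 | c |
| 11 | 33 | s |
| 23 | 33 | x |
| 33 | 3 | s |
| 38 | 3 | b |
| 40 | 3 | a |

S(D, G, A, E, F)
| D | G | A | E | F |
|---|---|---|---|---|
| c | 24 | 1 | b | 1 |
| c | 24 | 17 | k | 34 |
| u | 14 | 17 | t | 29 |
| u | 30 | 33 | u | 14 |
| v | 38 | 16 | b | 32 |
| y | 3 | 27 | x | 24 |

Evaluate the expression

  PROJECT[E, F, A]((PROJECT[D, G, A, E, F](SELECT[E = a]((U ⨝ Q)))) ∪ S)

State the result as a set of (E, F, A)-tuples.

{(a, 38, 3), (b, 1, 1), (b, 32, 16), (k, 34, 17), (t, 29, 17), (u, 14, 33), (x, 24, 27)}

Joining U and Q on A yields {(3, 38, k, s, 33, s), (3, 38, k, s, 38, b), (3, 38, k, s, 40, a), (33, 15, r, c, 11, c), (33, 15, r, c, 11, s), (33, 15, r, c, 23, x), (33, 18, s, t, 11, c), (33, 18, s, t, 11, s), (33, 18, s, t, 23, x)}.
σ[E = a]: keep tuples satisfying E = a → {(3, 38, k, s, 40, a)}
Keep only column(s) D, G, A, E, F: {(s, 40, 3, a, 38)}
Set union of the two operands is {(c, 24, 1, b, 1), (c, 24, 17, k, 34), (s, 40, 3, a, 38), (u, 14, 17, t, 29), (u, 30, 33, u, 14), (v, 38, 16, b, 32), (y, 3, 27, x, 24)}.
Keep only column(s) E, F, A: {(a, 38, 3), (b, 1, 1), (b, 32, 16), (k, 34, 17), (t, 29, 17), (u, 14, 33), (x, 24, 27)}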